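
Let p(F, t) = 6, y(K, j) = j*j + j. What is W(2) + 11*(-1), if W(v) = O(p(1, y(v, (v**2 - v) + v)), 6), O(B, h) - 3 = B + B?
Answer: 4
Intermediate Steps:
y(K, j) = j + j**2 (y(K, j) = j**2 + j = j + j**2)
O(B, h) = 3 + 2*B (O(B, h) = 3 + (B + B) = 3 + 2*B)
W(v) = 15 (W(v) = 3 + 2*6 = 3 + 12 = 15)
W(2) + 11*(-1) = 15 + 11*(-1) = 15 - 11 = 4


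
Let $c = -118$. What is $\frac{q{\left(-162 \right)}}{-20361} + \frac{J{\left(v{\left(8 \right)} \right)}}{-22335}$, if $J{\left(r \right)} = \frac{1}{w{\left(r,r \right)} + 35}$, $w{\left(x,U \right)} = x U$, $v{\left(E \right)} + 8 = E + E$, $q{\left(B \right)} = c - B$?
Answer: $- \frac{2948837}{1364288805} \approx -0.0021614$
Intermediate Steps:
$q{\left(B \right)} = -118 - B$
$v{\left(E \right)} = -8 + 2 E$ ($v{\left(E \right)} = -8 + \left(E + E\right) = -8 + 2 E$)
$w{\left(x,U \right)} = U x$
$J{\left(r \right)} = \frac{1}{35 + r^{2}}$ ($J{\left(r \right)} = \frac{1}{r r + 35} = \frac{1}{r^{2} + 35} = \frac{1}{35 + r^{2}}$)
$\frac{q{\left(-162 \right)}}{-20361} + \frac{J{\left(v{\left(8 \right)} \right)}}{-22335} = \frac{-118 - -162}{-20361} + \frac{1}{\left(35 + \left(-8 + 2 \cdot 8\right)^{2}\right) \left(-22335\right)} = \left(-118 + 162\right) \left(- \frac{1}{20361}\right) + \frac{1}{35 + \left(-8 + 16\right)^{2}} \left(- \frac{1}{22335}\right) = 44 \left(- \frac{1}{20361}\right) + \frac{1}{35 + 8^{2}} \left(- \frac{1}{22335}\right) = - \frac{4}{1851} + \frac{1}{35 + 64} \left(- \frac{1}{22335}\right) = - \frac{4}{1851} + \frac{1}{99} \left(- \frac{1}{22335}\right) = - \frac{4}{1851} - \frac{1}{2211165} = - \frac{2948837}{1364288805}$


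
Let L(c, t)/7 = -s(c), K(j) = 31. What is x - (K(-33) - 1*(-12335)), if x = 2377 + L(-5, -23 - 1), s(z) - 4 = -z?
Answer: -10052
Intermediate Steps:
s(z) = 4 - z
L(c, t) = -28 + 7*c (L(c, t) = 7*(-(4 - c)) = 7*(-4 + c) = -28 + 7*c)
x = 2314 (x = 2377 + (-28 + 7*(-5)) = 2377 + (-28 - 35) = 2377 - 63 = 2314)
x - (K(-33) - 1*(-12335)) = 2314 - (31 - 1*(-12335)) = 2314 - (31 + 12335) = 2314 - 1*12366 = 2314 - 12366 = -10052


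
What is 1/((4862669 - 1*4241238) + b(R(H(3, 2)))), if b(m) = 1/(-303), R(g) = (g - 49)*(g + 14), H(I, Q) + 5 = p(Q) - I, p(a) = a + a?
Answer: 303/188293592 ≈ 1.6092e-6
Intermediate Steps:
p(a) = 2*a
H(I, Q) = -5 - I + 2*Q (H(I, Q) = -5 + (2*Q - I) = -5 + (-I + 2*Q) = -5 - I + 2*Q)
R(g) = (-49 + g)*(14 + g)
b(m) = -1/303
1/((4862669 - 1*4241238) + b(R(H(3, 2)))) = 1/((4862669 - 1*4241238) - 1/303) = 1/((4862669 - 4241238) - 1/303) = 1/(621431 - 1/303) = 1/(188293592/303) = 303/188293592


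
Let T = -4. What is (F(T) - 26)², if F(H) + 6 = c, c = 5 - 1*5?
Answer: 1024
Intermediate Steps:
c = 0 (c = 5 - 5 = 0)
F(H) = -6 (F(H) = -6 + 0 = -6)
(F(T) - 26)² = (-6 - 26)² = (-32)² = 1024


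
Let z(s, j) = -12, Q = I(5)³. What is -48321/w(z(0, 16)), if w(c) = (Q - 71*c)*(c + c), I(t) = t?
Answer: 16107/7816 ≈ 2.0608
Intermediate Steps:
Q = 125 (Q = 5³ = 125)
w(c) = 2*c*(125 - 71*c) (w(c) = (125 - 71*c)*(c + c) = (125 - 71*c)*(2*c) = 2*c*(125 - 71*c))
-48321/w(z(0, 16)) = -48321*(-1/(24*(125 - 71*(-12)))) = -48321*(-1/(24*(125 + 852))) = -48321/(2*(-12)*977) = -48321/(-23448) = -48321*(-1/23448) = 16107/7816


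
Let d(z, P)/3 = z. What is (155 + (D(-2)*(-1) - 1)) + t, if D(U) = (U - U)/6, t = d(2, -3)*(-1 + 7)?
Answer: 190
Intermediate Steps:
d(z, P) = 3*z
t = 36 (t = (3*2)*(-1 + 7) = 6*6 = 36)
D(U) = 0 (D(U) = 0*(1/6) = 0)
(155 + (D(-2)*(-1) - 1)) + t = (155 + (0*(-1) - 1)) + 36 = (155 + (0 - 1)) + 36 = (155 - 1) + 36 = 154 + 36 = 190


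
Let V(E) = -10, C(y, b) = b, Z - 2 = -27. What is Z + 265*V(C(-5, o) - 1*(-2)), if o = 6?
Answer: -2675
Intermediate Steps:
Z = -25 (Z = 2 - 27 = -25)
Z + 265*V(C(-5, o) - 1*(-2)) = -25 + 265*(-10) = -25 - 2650 = -2675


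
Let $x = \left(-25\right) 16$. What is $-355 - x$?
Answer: $45$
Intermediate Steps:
$x = -400$
$-355 - x = -355 - -400 = -355 + 400 = 45$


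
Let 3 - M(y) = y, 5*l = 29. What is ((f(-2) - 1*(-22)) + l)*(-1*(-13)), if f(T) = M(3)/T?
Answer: 1807/5 ≈ 361.40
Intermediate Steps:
l = 29/5 (l = (⅕)*29 = 29/5 ≈ 5.8000)
M(y) = 3 - y
f(T) = 0 (f(T) = (3 - 1*3)/T = (3 - 3)/T = 0/T = 0)
((f(-2) - 1*(-22)) + l)*(-1*(-13)) = ((0 - 1*(-22)) + 29/5)*(-1*(-13)) = ((0 + 22) + 29/5)*13 = (22 + 29/5)*13 = (139/5)*13 = 1807/5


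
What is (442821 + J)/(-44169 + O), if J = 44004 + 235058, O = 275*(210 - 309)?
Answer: -721883/71394 ≈ -10.111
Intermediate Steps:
O = -27225 (O = 275*(-99) = -27225)
J = 279062
(442821 + J)/(-44169 + O) = (442821 + 279062)/(-44169 - 27225) = 721883/(-71394) = 721883*(-1/71394) = -721883/71394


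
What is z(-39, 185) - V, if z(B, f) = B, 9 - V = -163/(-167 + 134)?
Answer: -1421/33 ≈ -43.061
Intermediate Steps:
V = 134/33 (V = 9 - (-163)/(-167 + 134) = 9 - (-163)/(-33) = 9 - (-163)*(-1)/33 = 9 - 1*163/33 = 9 - 163/33 = 134/33 ≈ 4.0606)
z(-39, 185) - V = -39 - 1*134/33 = -39 - 134/33 = -1421/33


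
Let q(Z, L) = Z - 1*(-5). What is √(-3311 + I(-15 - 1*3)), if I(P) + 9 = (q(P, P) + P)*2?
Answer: I*√3382 ≈ 58.155*I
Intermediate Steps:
q(Z, L) = 5 + Z (q(Z, L) = Z + 5 = 5 + Z)
I(P) = 1 + 4*P (I(P) = -9 + ((5 + P) + P)*2 = -9 + (5 + 2*P)*2 = -9 + (10 + 4*P) = 1 + 4*P)
√(-3311 + I(-15 - 1*3)) = √(-3311 + (1 + 4*(-15 - 1*3))) = √(-3311 + (1 + 4*(-15 - 3))) = √(-3311 + (1 + 4*(-18))) = √(-3311 + (1 - 72)) = √(-3311 - 71) = √(-3382) = I*√3382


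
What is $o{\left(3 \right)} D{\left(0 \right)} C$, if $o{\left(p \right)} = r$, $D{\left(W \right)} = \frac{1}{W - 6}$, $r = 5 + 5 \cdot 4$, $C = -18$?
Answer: $75$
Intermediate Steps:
$r = 25$ ($r = 5 + 20 = 25$)
$D{\left(W \right)} = \frac{1}{-6 + W}$
$o{\left(p \right)} = 25$
$o{\left(3 \right)} D{\left(0 \right)} C = \frac{25}{-6 + 0} \left(-18\right) = \frac{25}{-6} \left(-18\right) = 25 \left(- \frac{1}{6}\right) \left(-18\right) = \left(- \frac{25}{6}\right) \left(-18\right) = 75$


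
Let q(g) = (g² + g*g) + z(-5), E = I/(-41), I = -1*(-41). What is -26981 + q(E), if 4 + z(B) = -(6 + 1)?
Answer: -26990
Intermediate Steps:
I = 41
z(B) = -11 (z(B) = -4 - (6 + 1) = -4 - 1*7 = -4 - 7 = -11)
E = -1 (E = 41/(-41) = 41*(-1/41) = -1)
q(g) = -11 + 2*g² (q(g) = (g² + g*g) - 11 = (g² + g²) - 11 = 2*g² - 11 = -11 + 2*g²)
-26981 + q(E) = -26981 + (-11 + 2*(-1)²) = -26981 + (-11 + 2*1) = -26981 + (-11 + 2) = -26981 - 9 = -26990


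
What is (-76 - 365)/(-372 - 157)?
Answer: 441/529 ≈ 0.83365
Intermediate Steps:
(-76 - 365)/(-372 - 157) = -441/(-529) = -441*(-1/529) = 441/529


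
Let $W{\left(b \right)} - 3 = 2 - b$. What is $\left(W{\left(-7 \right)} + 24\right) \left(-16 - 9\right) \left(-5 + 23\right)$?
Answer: $-16200$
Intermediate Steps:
$W{\left(b \right)} = 5 - b$ ($W{\left(b \right)} = 3 - \left(-2 + b\right) = 5 - b$)
$\left(W{\left(-7 \right)} + 24\right) \left(-16 - 9\right) \left(-5 + 23\right) = \left(\left(5 - -7\right) + 24\right) \left(-16 - 9\right) \left(-5 + 23\right) = \left(\left(5 + 7\right) + 24\right) \left(\left(-25\right) 18\right) = \left(12 + 24\right) \left(-450\right) = 36 \left(-450\right) = -16200$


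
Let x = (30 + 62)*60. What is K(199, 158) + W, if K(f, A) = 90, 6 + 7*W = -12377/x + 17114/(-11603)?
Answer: 39728221829/448339920 ≈ 88.612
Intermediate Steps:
x = 5520 (x = 92*60 = 5520)
W = -622370971/448339920 (W = -6/7 + (-12377/5520 + 17114/(-11603))/7 = -6/7 + (-12377*1/5520 + 17114*(-1/11603))/7 = -6/7 + (-12377/5520 - 17114/11603)/7 = -6/7 + (1/7)*(-238079611/64048560) = -6/7 - 34011373/64048560 = -622370971/448339920 ≈ -1.3882)
K(199, 158) + W = 90 - 622370971/448339920 = 39728221829/448339920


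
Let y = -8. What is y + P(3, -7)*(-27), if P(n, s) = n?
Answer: -89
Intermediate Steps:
y + P(3, -7)*(-27) = -8 + 3*(-27) = -8 - 81 = -89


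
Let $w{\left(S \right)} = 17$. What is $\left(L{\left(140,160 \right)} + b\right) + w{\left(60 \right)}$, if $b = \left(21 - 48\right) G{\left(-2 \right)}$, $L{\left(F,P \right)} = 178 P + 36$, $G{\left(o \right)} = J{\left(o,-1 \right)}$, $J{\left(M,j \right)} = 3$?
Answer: $28452$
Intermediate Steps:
$G{\left(o \right)} = 3$
$L{\left(F,P \right)} = 36 + 178 P$
$b = -81$ ($b = \left(21 - 48\right) 3 = \left(-27\right) 3 = -81$)
$\left(L{\left(140,160 \right)} + b\right) + w{\left(60 \right)} = \left(\left(36 + 178 \cdot 160\right) - 81\right) + 17 = \left(\left(36 + 28480\right) - 81\right) + 17 = \left(28516 - 81\right) + 17 = 28435 + 17 = 28452$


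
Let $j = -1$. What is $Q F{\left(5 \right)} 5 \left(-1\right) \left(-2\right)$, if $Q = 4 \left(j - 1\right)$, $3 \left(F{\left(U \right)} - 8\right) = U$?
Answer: $- \frac{2320}{3} \approx -773.33$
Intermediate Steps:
$F{\left(U \right)} = 8 + \frac{U}{3}$
$Q = -8$ ($Q = 4 \left(-1 - 1\right) = 4 \left(-2\right) = -8$)
$Q F{\left(5 \right)} 5 \left(-1\right) \left(-2\right) = - 8 \left(8 + \frac{1}{3} \cdot 5\right) 5 \left(-1\right) \left(-2\right) = - 8 \left(8 + \frac{5}{3}\right) \left(\left(-5\right) \left(-2\right)\right) = \left(-8\right) \frac{29}{3} \cdot 10 = \left(- \frac{232}{3}\right) 10 = - \frac{2320}{3}$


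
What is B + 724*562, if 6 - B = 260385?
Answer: 146509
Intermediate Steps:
B = -260379 (B = 6 - 1*260385 = 6 - 260385 = -260379)
B + 724*562 = -260379 + 724*562 = -260379 + 406888 = 146509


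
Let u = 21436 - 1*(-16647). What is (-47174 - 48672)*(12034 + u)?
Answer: -4803513982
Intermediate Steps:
u = 38083 (u = 21436 + 16647 = 38083)
(-47174 - 48672)*(12034 + u) = (-47174 - 48672)*(12034 + 38083) = -95846*50117 = -4803513982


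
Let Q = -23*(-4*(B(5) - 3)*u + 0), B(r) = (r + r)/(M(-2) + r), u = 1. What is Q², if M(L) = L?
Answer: 8464/9 ≈ 940.44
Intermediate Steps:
B(r) = 2*r/(-2 + r) (B(r) = (r + r)/(-2 + r) = (2*r)/(-2 + r) = 2*r/(-2 + r))
Q = 92/3 (Q = -23*(-4*(2*5/(-2 + 5) - 3) + 0) = -23*(-4*(2*5/3 - 3) + 0) = -23*(-4*(2*5*(⅓) - 3) + 0) = -23*(-4*(10/3 - 3) + 0) = -23*(-4/3 + 0) = -23*(-4/3) = 92/3 ≈ 30.667)
Q² = (92/3)² = 8464/9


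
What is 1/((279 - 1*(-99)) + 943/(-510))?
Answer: 510/191837 ≈ 0.0026585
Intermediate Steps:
1/((279 - 1*(-99)) + 943/(-510)) = 1/((279 + 99) + 943*(-1/510)) = 1/(378 - 943/510) = 1/(191837/510) = 510/191837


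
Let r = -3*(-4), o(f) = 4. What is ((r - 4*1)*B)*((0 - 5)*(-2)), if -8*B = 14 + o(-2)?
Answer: -180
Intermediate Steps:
r = 12
B = -9/4 (B = -(14 + 4)/8 = -⅛*18 = -9/4 ≈ -2.2500)
((r - 4*1)*B)*((0 - 5)*(-2)) = ((12 - 4*1)*(-9/4))*((0 - 5)*(-2)) = ((12 - 4)*(-9/4))*(-5*(-2)) = (8*(-9/4))*10 = -18*10 = -180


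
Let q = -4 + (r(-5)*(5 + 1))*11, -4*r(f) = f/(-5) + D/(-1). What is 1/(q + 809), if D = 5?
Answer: 1/871 ≈ 0.0011481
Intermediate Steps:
r(f) = 5/4 + f/20 (r(f) = -(f/(-5) + 5/(-1))/4 = -(f*(-⅕) + 5*(-1))/4 = -(-f/5 - 5)/4 = -(-5 - f/5)/4 = 5/4 + f/20)
q = 62 (q = -4 + ((5/4 + (1/20)*(-5))*(5 + 1))*11 = -4 + ((5/4 - ¼)*6)*11 = -4 + (1*6)*11 = -4 + 6*11 = -4 + 66 = 62)
1/(q + 809) = 1/(62 + 809) = 1/871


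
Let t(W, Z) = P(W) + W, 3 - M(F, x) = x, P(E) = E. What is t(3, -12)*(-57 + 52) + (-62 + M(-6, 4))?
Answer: -93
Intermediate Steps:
M(F, x) = 3 - x
t(W, Z) = 2*W (t(W, Z) = W + W = 2*W)
t(3, -12)*(-57 + 52) + (-62 + M(-6, 4)) = (2*3)*(-57 + 52) + (-62 + (3 - 1*4)) = 6*(-5) + (-62 + (3 - 4)) = -30 + (-62 - 1) = -30 - 63 = -93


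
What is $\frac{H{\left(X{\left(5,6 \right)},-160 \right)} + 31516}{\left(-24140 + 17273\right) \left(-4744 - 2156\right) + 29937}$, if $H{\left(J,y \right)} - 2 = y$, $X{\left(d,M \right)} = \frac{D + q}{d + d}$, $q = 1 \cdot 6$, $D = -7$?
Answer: $\frac{31358}{47412237} \approx 0.00066139$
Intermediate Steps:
$q = 6$
$X{\left(d,M \right)} = - \frac{1}{2 d}$ ($X{\left(d,M \right)} = \frac{-7 + 6}{d + d} = - \frac{1}{2 d}$)
$H{\left(J,y \right)} = 2 + y$
$\frac{H{\left(X{\left(5,6 \right)},-160 \right)} + 31516}{\left(-24140 + 17273\right) \left(-4744 - 2156\right) + 29937} = \frac{\left(2 - 160\right) + 31516}{\left(-24140 + 17273\right) \left(-4744 - 2156\right) + 29937} = \frac{-158 + 31516}{\left(-6867\right) \left(-6900\right) + 29937} = \frac{31358}{47382300 + 29937} = \frac{31358}{47412237}$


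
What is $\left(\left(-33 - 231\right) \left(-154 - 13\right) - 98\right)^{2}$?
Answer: $1935120100$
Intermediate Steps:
$\left(\left(-33 - 231\right) \left(-154 - 13\right) - 98\right)^{2} = \left(\left(-264\right) \left(-167\right) - 98\right)^{2} = \left(44088 - 98\right)^{2} = 43990^{2} = 1935120100$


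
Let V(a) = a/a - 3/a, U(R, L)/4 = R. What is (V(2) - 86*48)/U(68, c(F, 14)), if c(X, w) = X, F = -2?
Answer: -8257/544 ≈ -15.178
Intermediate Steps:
U(R, L) = 4*R
V(a) = 1 - 3/a
(V(2) - 86*48)/U(68, c(F, 14)) = ((-3 + 2)/2 - 86*48)/((4*68)) = ((1/2)*(-1) - 4128)/272 = (-1/2 - 4128)*(1/272) = -8257/2*1/272 = -8257/544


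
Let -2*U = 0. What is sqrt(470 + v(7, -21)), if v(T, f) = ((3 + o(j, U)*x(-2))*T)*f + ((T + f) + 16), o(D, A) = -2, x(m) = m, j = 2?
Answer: I*sqrt(557) ≈ 23.601*I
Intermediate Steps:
U = 0 (U = -1/2*0 = 0)
v(T, f) = 16 + T + f + 7*T*f (v(T, f) = ((3 - 2*(-2))*T)*f + ((T + f) + 16) = ((3 + 4)*T)*f + (16 + T + f) = (7*T)*f + (16 + T + f) = 7*T*f + (16 + T + f) = 16 + T + f + 7*T*f)
sqrt(470 + v(7, -21)) = sqrt(470 + (16 + 7 - 21 + 7*7*(-21))) = sqrt(470 + (16 + 7 - 21 - 1029)) = sqrt(470 - 1027) = sqrt(-557) = I*sqrt(557)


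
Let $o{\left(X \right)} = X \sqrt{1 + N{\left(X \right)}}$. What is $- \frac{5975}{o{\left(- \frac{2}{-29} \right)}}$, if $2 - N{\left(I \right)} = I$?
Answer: $- \frac{34655 \sqrt{2465}}{34} \approx -50605.0$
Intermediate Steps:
$N{\left(I \right)} = 2 - I$
$o{\left(X \right)} = X \sqrt{3 - X}$ ($o{\left(X \right)} = X \sqrt{1 - \left(-2 + X\right)} = X \sqrt{3 - X}$)
$- \frac{5975}{o{\left(- \frac{2}{-29} \right)}} = - \frac{5975}{- \frac{2}{-29} \sqrt{3 - - \frac{2}{-29}}} = - \frac{5975}{\left(-2\right) \left(- \frac{1}{29}\right) \sqrt{3 - \left(-2\right) \left(- \frac{1}{29}\right)}} = - \frac{5975}{\frac{2}{29} \sqrt{3 - \frac{2}{29}}} = - \frac{5975}{\frac{2}{29} \sqrt{\frac{85}{29}}} = - \frac{5975}{\frac{2}{29} \frac{\sqrt{2465}}{29}} = - \frac{5975}{\frac{2}{841} \sqrt{2465}} = - 5975 \frac{29 \sqrt{2465}}{170} = - \frac{34655 \sqrt{2465}}{34}$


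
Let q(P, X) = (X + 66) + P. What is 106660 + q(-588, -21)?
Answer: 106117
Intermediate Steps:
q(P, X) = 66 + P + X (q(P, X) = (66 + X) + P = 66 + P + X)
106660 + q(-588, -21) = 106660 + (66 - 588 - 21) = 106660 - 543 = 106117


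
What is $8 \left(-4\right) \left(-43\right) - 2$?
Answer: $1374$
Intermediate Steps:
$8 \left(-4\right) \left(-43\right) - 2 = \left(-32\right) \left(-43\right) - 2 = 1376 - 2 = 1374$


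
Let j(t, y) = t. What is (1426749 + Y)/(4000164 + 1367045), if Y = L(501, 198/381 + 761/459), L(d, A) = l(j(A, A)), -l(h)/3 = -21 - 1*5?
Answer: 1426827/5367209 ≈ 0.26584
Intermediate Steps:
l(h) = 78 (l(h) = -3*(-21 - 1*5) = -3*(-21 - 5) = -3*(-26) = 78)
L(d, A) = 78
Y = 78
(1426749 + Y)/(4000164 + 1367045) = (1426749 + 78)/(4000164 + 1367045) = 1426827/5367209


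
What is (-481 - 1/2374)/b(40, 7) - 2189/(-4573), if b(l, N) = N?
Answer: -5185509033/75994114 ≈ -68.236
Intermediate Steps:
(-481 - 1/2374)/b(40, 7) - 2189/(-4573) = (-481 - 1/2374)/7 - 2189/(-4573) = (-481 - 1*1/2374)*(⅐) - 2189*(-1/4573) = (-481 - 1/2374)*(⅐) + 2189/4573 = -1141895/2374*⅐ + 2189/4573 = -1141895/16618 + 2189/4573 = -5185509033/75994114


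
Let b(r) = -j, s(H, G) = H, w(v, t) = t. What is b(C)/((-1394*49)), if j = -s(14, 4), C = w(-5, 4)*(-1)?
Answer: -1/4879 ≈ -0.00020496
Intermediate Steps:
C = -4 (C = 4*(-1) = -4)
j = -14 (j = -1*14 = -14)
b(r) = 14 (b(r) = -1*(-14) = 14)
b(C)/((-1394*49)) = 14/((-1394*49)) = 14/(-68306) = 14*(-1/68306) = -1/4879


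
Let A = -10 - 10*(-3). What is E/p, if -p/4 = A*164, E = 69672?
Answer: -8709/1640 ≈ -5.3104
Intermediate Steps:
A = 20 (A = -10 + 30 = 20)
p = -13120 (p = -80*164 = -4*3280 = -13120)
E/p = 69672/(-13120) = 69672*(-1/13120) = -8709/1640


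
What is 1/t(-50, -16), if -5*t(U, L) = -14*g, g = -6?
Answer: -5/84 ≈ -0.059524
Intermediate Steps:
t(U, L) = -84/5 (t(U, L) = -(-14)*(-6)/5 = -⅕*84 = -84/5)
1/t(-50, -16) = 1/(-84/5) = -5/84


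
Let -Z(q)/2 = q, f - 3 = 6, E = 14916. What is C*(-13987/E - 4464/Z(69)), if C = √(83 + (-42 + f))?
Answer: 53879015*√2/343068 ≈ 222.10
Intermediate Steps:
f = 9 (f = 3 + 6 = 9)
Z(q) = -2*q
C = 5*√2 (C = √(83 + (-42 + 9)) = √(83 - 33) = √50 = 5*√2 ≈ 7.0711)
C*(-13987/E - 4464/Z(69)) = (5*√2)*(-13987/14916 - 4464/((-2*69))) = (5*√2)*(-13987*1/14916 - 4464/(-138)) = (5*√2)*(-13987/14916 - 4464*(-1/138)) = (5*√2)*(-13987/14916 + 744/23) = (5*√2)*(10775803/343068) = 53879015*√2/343068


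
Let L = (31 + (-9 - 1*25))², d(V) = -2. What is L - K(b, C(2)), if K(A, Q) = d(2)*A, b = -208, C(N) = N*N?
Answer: -407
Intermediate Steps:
C(N) = N²
K(A, Q) = -2*A
L = 9 (L = (31 + (-9 - 25))² = (31 - 34)² = (-3)² = 9)
L - K(b, C(2)) = 9 - (-2)*(-208) = 9 - 1*416 = 9 - 416 = -407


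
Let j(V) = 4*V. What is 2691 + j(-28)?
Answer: 2579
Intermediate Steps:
2691 + j(-28) = 2691 + 4*(-28) = 2691 - 112 = 2579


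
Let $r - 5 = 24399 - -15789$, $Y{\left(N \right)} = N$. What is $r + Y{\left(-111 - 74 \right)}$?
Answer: $40008$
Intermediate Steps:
$r = 40193$ ($r = 5 + \left(24399 - -15789\right) = 5 + \left(24399 + 15789\right) = 5 + 40188 = 40193$)
$r + Y{\left(-111 - 74 \right)} = 40193 - 185 = 40008$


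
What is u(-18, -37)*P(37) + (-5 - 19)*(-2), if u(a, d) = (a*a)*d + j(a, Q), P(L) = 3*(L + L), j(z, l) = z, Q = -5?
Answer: -2665284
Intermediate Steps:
P(L) = 6*L (P(L) = 3*(2*L) = 6*L)
u(a, d) = a + d*a² (u(a, d) = (a*a)*d + a = a²*d + a = d*a² + a = a + d*a²)
u(-18, -37)*P(37) + (-5 - 19)*(-2) = (-18*(1 - 18*(-37)))*(6*37) + (-5 - 19)*(-2) = -18*(1 + 666)*222 - 24*(-2) = -18*667*222 + 48 = -12006*222 + 48 = -2665332 + 48 = -2665284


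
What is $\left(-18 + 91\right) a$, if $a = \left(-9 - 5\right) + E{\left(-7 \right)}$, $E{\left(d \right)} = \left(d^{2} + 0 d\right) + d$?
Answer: $2044$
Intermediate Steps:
$E{\left(d \right)} = d + d^{2}$ ($E{\left(d \right)} = \left(d^{2} + 0\right) + d = d^{2} + d = d + d^{2}$)
$a = 28$ ($a = \left(-9 - 5\right) - 7 \left(1 - 7\right) = -14 - -42 = -14 + 42 = 28$)
$\left(-18 + 91\right) a = \left(-18 + 91\right) 28 = 73 \cdot 28 = 2044$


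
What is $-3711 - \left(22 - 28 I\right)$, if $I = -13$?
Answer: $-4097$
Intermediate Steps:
$-3711 - \left(22 - 28 I\right) = -3711 - \left(22 - -364\right) = -3711 - \left(22 + 364\right) = -3711 - 386 = -4097$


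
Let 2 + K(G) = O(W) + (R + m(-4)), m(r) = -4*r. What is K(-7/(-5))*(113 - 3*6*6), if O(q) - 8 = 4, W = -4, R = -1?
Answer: 125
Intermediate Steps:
O(q) = 12 (O(q) = 8 + 4 = 12)
K(G) = 25 (K(G) = -2 + (12 + (-1 - 4*(-4))) = -2 + (12 + (-1 + 16)) = -2 + (12 + 15) = -2 + 27 = 25)
K(-7/(-5))*(113 - 3*6*6) = 25*(113 - 3*6*6) = 25*(113 - 18*6) = 25*(113 - 108) = 25*5 = 125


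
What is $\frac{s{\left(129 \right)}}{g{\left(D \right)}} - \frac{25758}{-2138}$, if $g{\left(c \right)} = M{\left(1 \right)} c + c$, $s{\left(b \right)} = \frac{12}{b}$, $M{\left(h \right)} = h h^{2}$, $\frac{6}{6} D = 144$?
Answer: $\frac{39874453}{3309624} \approx 12.048$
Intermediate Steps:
$D = 144$
$M{\left(h \right)} = h^{3}$
$g{\left(c \right)} = 2 c$ ($g{\left(c \right)} = 1^{3} c + c = 1 c + c = c + c = 2 c$)
$\frac{s{\left(129 \right)}}{g{\left(D \right)}} - \frac{25758}{-2138} = \frac{12 \cdot \frac{1}{129}}{2 \cdot 144} - \frac{25758}{-2138} = \frac{12 \cdot \frac{1}{129}}{288} - - \frac{12879}{1069} = \frac{4}{43} \cdot \frac{1}{288} + \frac{12879}{1069} = \frac{1}{3096} + \frac{12879}{1069} = \frac{39874453}{3309624}$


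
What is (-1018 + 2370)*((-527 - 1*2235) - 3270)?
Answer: -8155264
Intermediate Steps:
(-1018 + 2370)*((-527 - 1*2235) - 3270) = 1352*((-527 - 2235) - 3270) = 1352*(-2762 - 3270) = 1352*(-6032) = -8155264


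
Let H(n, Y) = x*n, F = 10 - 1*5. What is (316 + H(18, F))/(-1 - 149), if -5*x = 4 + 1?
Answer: -149/75 ≈ -1.9867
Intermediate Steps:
x = -1 (x = -(4 + 1)/5 = -⅕*5 = -1)
F = 5 (F = 10 - 5 = 5)
H(n, Y) = -n
(316 + H(18, F))/(-1 - 149) = (316 - 1*18)/(-1 - 149) = (316 - 18)/(-150) = 298*(-1/150) = -149/75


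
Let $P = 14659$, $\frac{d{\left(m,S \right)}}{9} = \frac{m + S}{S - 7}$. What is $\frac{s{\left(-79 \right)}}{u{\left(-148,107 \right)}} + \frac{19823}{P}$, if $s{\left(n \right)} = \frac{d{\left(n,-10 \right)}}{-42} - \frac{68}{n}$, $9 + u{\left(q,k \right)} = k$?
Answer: $\frac{36453819477}{27010614764} \approx 1.3496$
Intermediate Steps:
$d{\left(m,S \right)} = \frac{9 \left(S + m\right)}{-7 + S}$ ($d{\left(m,S \right)} = 9 \frac{m + S}{S - 7} = 9 \frac{S + m}{-7 + S} = \frac{9 \left(S + m\right)}{-7 + S}$)
$u{\left(q,k \right)} = -9 + k$
$s{\left(n \right)} = - \frac{15}{119} - \frac{68}{n} + \frac{3 n}{238}$ ($s{\left(n \right)} = \frac{9 \frac{1}{-7 - 10} \left(-10 + n\right)}{-42} - \frac{68}{n} = \frac{9 \left(-10 + n\right)}{-17} \left(- \frac{1}{42}\right) - \frac{68}{n} = 9 \left(- \frac{1}{17}\right) \left(-10 + n\right) \left(- \frac{1}{42}\right) - \frac{68}{n} = \left(\frac{90}{17} - \frac{9 n}{17}\right) \left(- \frac{1}{42}\right) - \frac{68}{n} = \left(- \frac{15}{119} + \frac{3 n}{238}\right) - \frac{68}{n} = - \frac{15}{119} - \frac{68}{n} + \frac{3 n}{238}$)
$\frac{s{\left(-79 \right)}}{u{\left(-148,107 \right)}} + \frac{19823}{P} = \frac{\frac{1}{238} \frac{1}{-79} \left(-16184 + 3 \left(-79\right) \left(-10 - 79\right)\right)}{-9 + 107} + \frac{19823}{14659} = \frac{\frac{1}{238} \left(- \frac{1}{79}\right) \left(-16184 + 3 \left(-79\right) \left(-89\right)\right)}{98} + 19823 \cdot \frac{1}{14659} = \frac{1}{238} \left(- \frac{1}{79}\right) \left(-16184 + 21093\right) \frac{1}{98} + \frac{19823}{14659} = \frac{1}{238} \left(- \frac{1}{79}\right) 4909 \cdot \frac{1}{98} + \frac{19823}{14659} = \left(- \frac{4909}{18802}\right) \frac{1}{98} + \frac{19823}{14659} = - \frac{4909}{1842596} + \frac{19823}{14659} = \frac{36453819477}{27010614764}$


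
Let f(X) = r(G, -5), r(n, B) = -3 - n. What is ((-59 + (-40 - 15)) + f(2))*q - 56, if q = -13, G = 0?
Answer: 1465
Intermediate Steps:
f(X) = -3 (f(X) = -3 - 1*0 = -3 + 0 = -3)
((-59 + (-40 - 15)) + f(2))*q - 56 = ((-59 + (-40 - 15)) - 3)*(-13) - 56 = ((-59 - 55) - 3)*(-13) - 56 = (-114 - 3)*(-13) - 56 = -117*(-13) - 56 = 1521 - 56 = 1465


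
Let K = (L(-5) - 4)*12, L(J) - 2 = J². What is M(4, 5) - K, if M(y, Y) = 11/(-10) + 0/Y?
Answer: -2771/10 ≈ -277.10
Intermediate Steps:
M(y, Y) = -11/10 (M(y, Y) = 11*(-⅒) + 0 = -11/10 + 0 = -11/10)
L(J) = 2 + J²
K = 276 (K = ((2 + (-5)²) - 4)*12 = ((2 + 25) - 4)*12 = (27 - 4)*12 = 23*12 = 276)
M(4, 5) - K = -11/10 - 1*276 = -11/10 - 276 = -2771/10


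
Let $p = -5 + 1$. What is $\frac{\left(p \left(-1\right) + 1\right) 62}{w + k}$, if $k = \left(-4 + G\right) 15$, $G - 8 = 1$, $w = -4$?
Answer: $\frac{310}{71} \approx 4.3662$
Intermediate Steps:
$G = 9$ ($G = 8 + 1 = 9$)
$p = -4$
$k = 75$ ($k = \left(-4 + 9\right) 15 = 5 \cdot 15 = 75$)
$\frac{\left(p \left(-1\right) + 1\right) 62}{w + k} = \frac{\left(\left(-4\right) \left(-1\right) + 1\right) 62}{-4 + 75} = \frac{\left(4 + 1\right) 62}{71} = 5 \cdot 62 \cdot \frac{1}{71} = 310 \cdot \frac{1}{71} = \frac{310}{71}$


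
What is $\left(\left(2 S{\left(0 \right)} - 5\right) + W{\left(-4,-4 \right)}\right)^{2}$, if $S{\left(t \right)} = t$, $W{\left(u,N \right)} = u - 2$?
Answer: $121$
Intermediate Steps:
$W{\left(u,N \right)} = -2 + u$ ($W{\left(u,N \right)} = u - 2 = -2 + u$)
$\left(\left(2 S{\left(0 \right)} - 5\right) + W{\left(-4,-4 \right)}\right)^{2} = \left(\left(2 \cdot 0 - 5\right) - 6\right)^{2} = \left(\left(0 - 5\right) - 6\right)^{2} = \left(-5 - 6\right)^{2} = \left(-11\right)^{2} = 121$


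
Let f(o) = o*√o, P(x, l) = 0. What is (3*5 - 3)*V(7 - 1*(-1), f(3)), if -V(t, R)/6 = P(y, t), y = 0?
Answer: 0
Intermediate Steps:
f(o) = o^(3/2)
V(t, R) = 0 (V(t, R) = -6*0 = 0)
(3*5 - 3)*V(7 - 1*(-1), f(3)) = (3*5 - 3)*0 = (15 - 3)*0 = 12*0 = 0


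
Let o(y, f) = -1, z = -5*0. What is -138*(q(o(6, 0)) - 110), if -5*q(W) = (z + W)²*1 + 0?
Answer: 76038/5 ≈ 15208.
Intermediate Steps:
z = 0
q(W) = -W²/5 (q(W) = -((0 + W)²*1 + 0)/5 = -(W²*1 + 0)/5 = -(W² + 0)/5 = -W²/5)
-138*(q(o(6, 0)) - 110) = -138*(-⅕*(-1)² - 110) = -138*(-⅕*1 - 110) = -138*(-⅕ - 110) = -138*(-551/5) = 76038/5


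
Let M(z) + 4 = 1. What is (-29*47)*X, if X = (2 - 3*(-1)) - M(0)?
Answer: -10904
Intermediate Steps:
M(z) = -3 (M(z) = -4 + 1 = -3)
X = 8 (X = (2 - 3*(-1)) - 1*(-3) = (2 + 3) + 3 = 5 + 3 = 8)
(-29*47)*X = -29*47*8 = -1363*8 = -10904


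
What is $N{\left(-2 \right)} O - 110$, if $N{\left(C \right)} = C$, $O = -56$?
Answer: $2$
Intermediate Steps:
$N{\left(-2 \right)} O - 110 = \left(-2\right) \left(-56\right) - 110 = 112 - 110 = 2$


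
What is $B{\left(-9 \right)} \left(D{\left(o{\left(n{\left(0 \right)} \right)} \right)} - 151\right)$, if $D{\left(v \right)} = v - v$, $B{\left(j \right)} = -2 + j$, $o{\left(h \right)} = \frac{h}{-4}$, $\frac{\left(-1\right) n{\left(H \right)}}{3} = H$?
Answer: $1661$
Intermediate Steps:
$n{\left(H \right)} = - 3 H$
$o{\left(h \right)} = - \frac{h}{4}$ ($o{\left(h \right)} = h \left(- \frac{1}{4}\right) = - \frac{h}{4}$)
$D{\left(v \right)} = 0$
$B{\left(-9 \right)} \left(D{\left(o{\left(n{\left(0 \right)} \right)} \right)} - 151\right) = \left(-2 - 9\right) \left(0 - 151\right) = \left(-11\right) \left(-151\right) = 1661$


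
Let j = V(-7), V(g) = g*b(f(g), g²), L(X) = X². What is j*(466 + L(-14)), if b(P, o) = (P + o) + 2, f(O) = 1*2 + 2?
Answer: -254870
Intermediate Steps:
f(O) = 4 (f(O) = 2 + 2 = 4)
b(P, o) = 2 + P + o
V(g) = g*(6 + g²) (V(g) = g*(2 + 4 + g²) = g*(6 + g²))
j = -385 (j = -7*(6 + (-7)²) = -7*(6 + 49) = -7*55 = -385)
j*(466 + L(-14)) = -385*(466 + (-14)²) = -385*(466 + 196) = -385*662 = -254870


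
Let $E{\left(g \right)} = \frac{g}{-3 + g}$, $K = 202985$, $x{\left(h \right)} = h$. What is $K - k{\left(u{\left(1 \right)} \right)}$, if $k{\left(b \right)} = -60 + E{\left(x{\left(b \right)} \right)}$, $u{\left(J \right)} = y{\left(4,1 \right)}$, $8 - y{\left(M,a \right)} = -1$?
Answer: $\frac{406087}{2} \approx 2.0304 \cdot 10^{5}$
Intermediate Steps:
$y{\left(M,a \right)} = 9$ ($y{\left(M,a \right)} = 8 - -1 = 8 + 1 = 9$)
$u{\left(J \right)} = 9$
$k{\left(b \right)} = -60 + \frac{b}{-3 + b}$
$K - k{\left(u{\left(1 \right)} \right)} = 202985 - \frac{180 - 531}{-3 + 9} = 202985 - \frac{180 - 531}{6} = 202985 - \frac{1}{6} \left(-351\right) = 202985 - - \frac{117}{2} = 202985 + \frac{117}{2} = \frac{406087}{2}$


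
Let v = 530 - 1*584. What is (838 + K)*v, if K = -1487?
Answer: 35046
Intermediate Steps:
v = -54 (v = 530 - 584 = -54)
(838 + K)*v = (838 - 1487)*(-54) = -649*(-54) = 35046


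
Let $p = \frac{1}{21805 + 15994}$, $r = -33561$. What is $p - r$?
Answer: $\frac{1268572240}{37799} \approx 33561.0$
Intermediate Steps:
$p = \frac{1}{37799} \approx 2.6456 \cdot 10^{-5}$
$p - r = \frac{1}{37799} - -33561 = \frac{1}{37799} + 33561 = \frac{1268572240}{37799}$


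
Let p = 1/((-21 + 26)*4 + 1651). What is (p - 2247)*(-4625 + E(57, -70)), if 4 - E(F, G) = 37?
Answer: 17489560288/1671 ≈ 1.0467e+7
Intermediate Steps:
E(F, G) = -33 (E(F, G) = 4 - 1*37 = 4 - 37 = -33)
p = 1/1671 (p = 1/(5*4 + 1651) = 1/(20 + 1651) = 1/1671 ≈ 0.00059844)
(p - 2247)*(-4625 + E(57, -70)) = (1/1671 - 2247)*(-4625 - 33) = -3754736/1671*(-4658) = 17489560288/1671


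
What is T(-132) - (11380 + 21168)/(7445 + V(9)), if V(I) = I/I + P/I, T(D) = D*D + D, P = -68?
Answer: 578668650/33473 ≈ 17288.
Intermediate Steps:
T(D) = D + D**2 (T(D) = D**2 + D = D + D**2)
V(I) = 1 - 68/I (V(I) = I/I - 68/I = 1 - 68/I)
T(-132) - (11380 + 21168)/(7445 + V(9)) = -132*(1 - 132) - (11380 + 21168)/(7445 + (-68 + 9)/9) = -132*(-131) - 32548/(7445 + (1/9)*(-59)) = 17292 - 32548/(7445 - 59/9) = 17292 - 32548/66946/9 = 17292 - 32548*9/66946 = 17292 - 1*146466/33473 = 17292 - 146466/33473 = 578668650/33473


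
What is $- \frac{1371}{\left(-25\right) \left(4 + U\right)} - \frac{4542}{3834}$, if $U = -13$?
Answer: $- \frac{116266}{15975} \approx -7.278$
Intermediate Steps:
$- \frac{1371}{\left(-25\right) \left(4 + U\right)} - \frac{4542}{3834} = - \frac{1371}{\left(-25\right) \left(4 - 13\right)} - \frac{4542}{3834} = - \frac{1371}{\left(-25\right) \left(-9\right)} - \frac{757}{639} = - \frac{1371}{225} - \frac{757}{639} = \left(-1371\right) \frac{1}{225} - \frac{757}{639} = - \frac{457}{75} - \frac{757}{639} = - \frac{116266}{15975}$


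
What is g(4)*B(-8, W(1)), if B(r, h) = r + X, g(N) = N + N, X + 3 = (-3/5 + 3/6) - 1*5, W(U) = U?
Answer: -644/5 ≈ -128.80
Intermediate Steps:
X = -81/10 (X = -3 + ((-3/5 + 3/6) - 1*5) = -3 + ((-3*1/5 + 3*(1/6)) - 5) = -3 + ((-3/5 + 1/2) - 5) = -3 + (-1/10 - 5) = -3 - 51/10 = -81/10 ≈ -8.1000)
g(N) = 2*N
B(r, h) = -81/10 + r (B(r, h) = r - 81/10 = -81/10 + r)
g(4)*B(-8, W(1)) = (2*4)*(-81/10 - 8) = 8*(-161/10) = -644/5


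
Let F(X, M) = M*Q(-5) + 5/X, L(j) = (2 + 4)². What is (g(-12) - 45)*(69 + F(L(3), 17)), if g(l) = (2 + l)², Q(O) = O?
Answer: -31405/36 ≈ -872.36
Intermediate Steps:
L(j) = 36 (L(j) = 6² = 36)
F(X, M) = -5*M + 5/X (F(X, M) = M*(-5) + 5/X = -5*M + 5/X)
(g(-12) - 45)*(69 + F(L(3), 17)) = ((2 - 12)² - 45)*(69 + (-5*17 + 5/36)) = ((-10)² - 45)*(69 + (-85 + 5*(1/36))) = (100 - 45)*(69 + (-85 + 5/36)) = 55*(69 - 3055/36) = 55*(-571/36) = -31405/36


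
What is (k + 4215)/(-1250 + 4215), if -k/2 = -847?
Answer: 5909/2965 ≈ 1.9929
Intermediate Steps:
k = 1694 (k = -2*(-847) = 1694)
(k + 4215)/(-1250 + 4215) = (1694 + 4215)/(-1250 + 4215) = 5909/2965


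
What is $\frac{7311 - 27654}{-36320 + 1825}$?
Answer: $\frac{20343}{34495} \approx 0.58974$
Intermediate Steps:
$\frac{7311 - 27654}{-36320 + 1825} = - \frac{20343}{-34495} = \left(-20343\right) \left(- \frac{1}{34495}\right) = \frac{20343}{34495}$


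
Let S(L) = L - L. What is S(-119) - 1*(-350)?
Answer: 350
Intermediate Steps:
S(L) = 0
S(-119) - 1*(-350) = 0 - 1*(-350) = 0 + 350 = 350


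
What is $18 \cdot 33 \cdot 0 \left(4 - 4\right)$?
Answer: $0$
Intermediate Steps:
$18 \cdot 33 \cdot 0 \left(4 - 4\right) = 594 \cdot 0 \cdot 0 = 594 \cdot 0 = 0$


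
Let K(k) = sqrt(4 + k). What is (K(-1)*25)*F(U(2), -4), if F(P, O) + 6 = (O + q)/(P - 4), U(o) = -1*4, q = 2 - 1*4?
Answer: -525*sqrt(3)/4 ≈ -227.33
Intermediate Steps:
q = -2 (q = 2 - 4 = -2)
U(o) = -4
F(P, O) = -6 + (-2 + O)/(-4 + P) (F(P, O) = -6 + (O - 2)/(P - 4) = -6 + (-2 + O)/(-4 + P))
(K(-1)*25)*F(U(2), -4) = (sqrt(4 - 1)*25)*((22 - 4 - 6*(-4))/(-4 - 4)) = (sqrt(3)*25)*((22 - 4 + 24)/(-8)) = (25*sqrt(3))*(-1/8*42) = (25*sqrt(3))*(-21/4) = -525*sqrt(3)/4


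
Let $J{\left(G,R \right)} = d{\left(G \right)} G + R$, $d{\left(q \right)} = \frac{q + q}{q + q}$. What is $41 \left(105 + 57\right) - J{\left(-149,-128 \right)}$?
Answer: $6919$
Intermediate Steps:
$d{\left(q \right)} = 1$ ($d{\left(q \right)} = \frac{2 q}{2 q} = 2 q \frac{1}{2 q} = 1$)
$J{\left(G,R \right)} = G + R$ ($J{\left(G,R \right)} = 1 G + R = G + R$)
$41 \left(105 + 57\right) - J{\left(-149,-128 \right)} = 41 \left(105 + 57\right) - \left(-149 - 128\right) = 41 \cdot 162 - -277 = 6642 + 277 = 6919$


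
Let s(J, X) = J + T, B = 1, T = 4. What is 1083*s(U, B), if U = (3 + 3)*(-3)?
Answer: -15162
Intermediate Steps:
U = -18 (U = 6*(-3) = -18)
s(J, X) = 4 + J (s(J, X) = J + 4 = 4 + J)
1083*s(U, B) = 1083*(4 - 18) = 1083*(-14) = -15162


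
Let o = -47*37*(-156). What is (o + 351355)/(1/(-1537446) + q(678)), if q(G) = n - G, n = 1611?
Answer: 957273839994/1434437117 ≈ 667.35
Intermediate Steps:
q(G) = 1611 - G
o = 271284 (o = -1739*(-156) = 271284)
(o + 351355)/(1/(-1537446) + q(678)) = (271284 + 351355)/(1/(-1537446) + (1611 - 1*678)) = 622639/(-1/1537446 + (1611 - 678)) = 622639/(-1/1537446 + 933) = 622639/(1434437117/1537446) = 622639*(1537446/1434437117) = 957273839994/1434437117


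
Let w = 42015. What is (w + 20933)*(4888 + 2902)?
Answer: 490364920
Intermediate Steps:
(w + 20933)*(4888 + 2902) = (42015 + 20933)*(4888 + 2902) = 62948*7790 = 490364920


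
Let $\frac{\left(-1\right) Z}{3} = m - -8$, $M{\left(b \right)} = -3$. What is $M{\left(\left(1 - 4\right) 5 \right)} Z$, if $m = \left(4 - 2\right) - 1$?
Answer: $81$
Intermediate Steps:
$m = 1$ ($m = 2 - 1 = 1$)
$Z = -27$ ($Z = - 3 \left(1 - -8\right) = - 3 \left(1 + 8\right) = \left(-3\right) 9 = -27$)
$M{\left(\left(1 - 4\right) 5 \right)} Z = \left(-3\right) \left(-27\right) = 81$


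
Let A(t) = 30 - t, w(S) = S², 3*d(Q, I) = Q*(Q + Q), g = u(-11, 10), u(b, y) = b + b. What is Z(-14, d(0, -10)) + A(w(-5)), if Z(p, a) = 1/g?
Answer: 109/22 ≈ 4.9545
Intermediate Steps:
u(b, y) = 2*b
g = -22 (g = 2*(-11) = -22)
d(Q, I) = 2*Q²/3 (d(Q, I) = (Q*(Q + Q))/3 = (Q*(2*Q))/3 = (2*Q²)/3 = 2*Q²/3)
Z(p, a) = -1/22 (Z(p, a) = 1/(-22) = -1/22)
Z(-14, d(0, -10)) + A(w(-5)) = -1/22 + (30 - 1*(-5)²) = -1/22 + (30 - 1*25) = -1/22 + (30 - 25) = -1/22 + 5 = 109/22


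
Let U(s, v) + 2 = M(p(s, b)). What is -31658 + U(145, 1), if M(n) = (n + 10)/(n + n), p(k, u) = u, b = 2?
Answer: -31657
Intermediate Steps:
M(n) = (10 + n)/(2*n) (M(n) = (10 + n)/((2*n)) = (10 + n)*(1/(2*n)) = (10 + n)/(2*n))
U(s, v) = 1 (U(s, v) = -2 + (½)*(10 + 2)/2 = -2 + (½)*(½)*12 = -2 + 3 = 1)
-31658 + U(145, 1) = -31658 + 1 = -31657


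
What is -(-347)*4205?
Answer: 1459135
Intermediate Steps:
-(-347)*4205 = -1*(-1459135) = 1459135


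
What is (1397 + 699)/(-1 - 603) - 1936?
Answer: -292860/151 ≈ -1939.5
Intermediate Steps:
(1397 + 699)/(-1 - 603) - 1936 = 2096/(-604) - 1936 = 2096*(-1/604) - 1936 = -524/151 - 1936 = -292860/151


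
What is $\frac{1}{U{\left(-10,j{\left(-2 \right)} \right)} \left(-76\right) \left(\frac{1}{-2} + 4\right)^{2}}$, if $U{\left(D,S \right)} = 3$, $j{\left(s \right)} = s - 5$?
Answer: $- \frac{1}{2793} \approx -0.00035804$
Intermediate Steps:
$j{\left(s \right)} = -5 + s$ ($j{\left(s \right)} = s - 5 = -5 + s$)
$\frac{1}{U{\left(-10,j{\left(-2 \right)} \right)} \left(-76\right) \left(\frac{1}{-2} + 4\right)^{2}} = \frac{1}{3 \left(-76\right) \left(\frac{1}{-2} + 4\right)^{2}} = \frac{1}{\left(-228\right) \left(- \frac{1}{2} + 4\right)^{2}} = \frac{1}{\left(-228\right) \left(\frac{7}{2}\right)^{2}} = \frac{1}{\left(-228\right) \frac{49}{4}} = \frac{1}{-2793} = - \frac{1}{2793}$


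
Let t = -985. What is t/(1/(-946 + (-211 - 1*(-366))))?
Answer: 779135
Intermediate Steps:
t/(1/(-946 + (-211 - 1*(-366)))) = -(-1139645 + 360510) = -985/(1/(-946 + (-211 + 366))) = -985/(1/(-946 + 155)) = -985/(1/(-791)) = -985/(-1/791) = -985*(-791) = 779135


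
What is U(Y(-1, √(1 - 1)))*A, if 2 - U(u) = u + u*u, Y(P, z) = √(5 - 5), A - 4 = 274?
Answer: 556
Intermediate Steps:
A = 278 (A = 4 + 274 = 278)
Y(P, z) = 0 (Y(P, z) = √0 = 0)
U(u) = 2 - u - u² (U(u) = 2 - (u + u*u) = 2 - (u + u²) = 2 + (-u - u²) = 2 - u - u²)
U(Y(-1, √(1 - 1)))*A = (2 - 1*0 - 1*0²)*278 = (2 + 0 - 1*0)*278 = (2 + 0 + 0)*278 = 2*278 = 556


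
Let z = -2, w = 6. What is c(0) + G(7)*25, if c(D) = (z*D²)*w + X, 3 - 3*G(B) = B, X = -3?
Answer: -109/3 ≈ -36.333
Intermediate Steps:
G(B) = 1 - B/3
c(D) = -3 - 12*D² (c(D) = -2*D²*6 - 3 = -12*D² - 3 = -3 - 12*D²)
c(0) + G(7)*25 = (-3 - 12*0²) + (1 - ⅓*7)*25 = (-3 - 12*0) + (1 - 7/3)*25 = (-3 + 0) - 4/3*25 = -3 - 100/3 = -109/3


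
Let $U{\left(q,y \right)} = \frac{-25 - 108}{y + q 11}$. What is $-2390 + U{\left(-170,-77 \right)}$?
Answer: $- \frac{4653197}{1947} \approx -2389.9$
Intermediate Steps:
$U{\left(q,y \right)} = - \frac{133}{y + 11 q}$ ($U{\left(q,y \right)} = \frac{-25 - 108}{y + 11 q} = - \frac{133}{y + 11 q}$)
$-2390 + U{\left(-170,-77 \right)} = -2390 - \frac{133}{-77 + 11 \left(-170\right)} = -2390 - \frac{133}{-77 - 1870} = -2390 - \frac{133}{-1947} = -2390 - - \frac{133}{1947} = -2390 + \frac{133}{1947} = - \frac{4653197}{1947}$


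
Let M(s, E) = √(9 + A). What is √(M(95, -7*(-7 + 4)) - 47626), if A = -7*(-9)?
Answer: √(-47626 + 6*√2) ≈ 218.21*I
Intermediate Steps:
A = 63
M(s, E) = 6*√2 (M(s, E) = √(9 + 63) = √72 = 6*√2)
√(M(95, -7*(-7 + 4)) - 47626) = √(6*√2 - 47626) = √(-47626 + 6*√2)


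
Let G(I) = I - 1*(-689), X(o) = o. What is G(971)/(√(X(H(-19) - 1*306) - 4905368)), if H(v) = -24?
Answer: -830*I*√4905698/2452849 ≈ -0.74948*I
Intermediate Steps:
G(I) = 689 + I (G(I) = I + 689 = 689 + I)
G(971)/(√(X(H(-19) - 1*306) - 4905368)) = (689 + 971)/(√((-24 - 1*306) - 4905368)) = 1660/(√((-24 - 306) - 4905368)) = 1660/(√(-330 - 4905368)) = 1660/(√(-4905698)) = 1660/((I*√4905698)) = 1660*(-I*√4905698/4905698) = -830*I*√4905698/2452849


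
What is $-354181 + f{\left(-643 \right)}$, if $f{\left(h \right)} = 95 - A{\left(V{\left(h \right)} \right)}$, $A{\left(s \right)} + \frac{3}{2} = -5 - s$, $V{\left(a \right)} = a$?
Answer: $- \frac{709445}{2} \approx -3.5472 \cdot 10^{5}$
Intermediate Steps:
$A{\left(s \right)} = - \frac{13}{2} - s$ ($A{\left(s \right)} = - \frac{3}{2} - \left(5 + s\right) = - \frac{13}{2} - s$)
$f{\left(h \right)} = \frac{203}{2} + h$ ($f{\left(h \right)} = 95 - \left(- \frac{13}{2} - h\right) = 95 + \left(\frac{13}{2} + h\right) = \frac{203}{2} + h$)
$-354181 + f{\left(-643 \right)} = -354181 + \left(\frac{203}{2} - 643\right) = -354181 - \frac{1083}{2} = - \frac{709445}{2}$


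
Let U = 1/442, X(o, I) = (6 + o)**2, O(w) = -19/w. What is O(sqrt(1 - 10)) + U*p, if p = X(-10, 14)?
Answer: 8/221 + 19*I/3 ≈ 0.036199 + 6.3333*I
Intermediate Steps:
U = 1/442 ≈ 0.0022624
p = 16 (p = (6 - 10)**2 = (-4)**2 = 16)
O(sqrt(1 - 10)) + U*p = -19/sqrt(1 - 10) + (1/442)*16 = -19*(-I/3) + 8/221 = -(-19)*I/3 + 8/221 = 19*I/3 + 8/221 = 8/221 + 19*I/3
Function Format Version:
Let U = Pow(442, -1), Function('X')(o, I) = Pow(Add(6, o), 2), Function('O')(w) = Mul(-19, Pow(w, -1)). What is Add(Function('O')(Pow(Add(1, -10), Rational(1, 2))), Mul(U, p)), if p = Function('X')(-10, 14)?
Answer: Add(Rational(8, 221), Mul(Rational(19, 3), I)) ≈ Add(0.036199, Mul(6.3333, I))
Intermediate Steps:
U = Rational(1, 442) ≈ 0.0022624
p = 16 (p = Pow(Add(6, -10), 2) = Pow(-4, 2) = 16)
Add(Function('O')(Pow(Add(1, -10), Rational(1, 2))), Mul(U, p)) = Add(Mul(-19, Pow(Pow(Add(1, -10), Rational(1, 2)), -1)), Mul(Rational(1, 442), 16)) = Add(Mul(-19, Pow(Pow(-9, Rational(1, 2)), -1)), Rational(8, 221)) = Add(Mul(-19, Pow(Mul(3, I), -1)), Rational(8, 221)) = Add(Mul(-19, Mul(Rational(-1, 3), I)), Rational(8, 221)) = Add(Mul(Rational(19, 3), I), Rational(8, 221)) = Add(Rational(8, 221), Mul(Rational(19, 3), I))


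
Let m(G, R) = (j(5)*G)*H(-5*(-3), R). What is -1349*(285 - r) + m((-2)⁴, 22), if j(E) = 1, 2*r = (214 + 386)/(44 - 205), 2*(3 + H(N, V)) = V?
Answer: -62282957/161 ≈ -3.8685e+5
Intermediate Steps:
H(N, V) = -3 + V/2
r = -300/161 (r = ((214 + 386)/(44 - 205))/2 = (600/(-161))/2 = (600*(-1/161))/2 = (½)*(-600/161) = -300/161 ≈ -1.8634)
m(G, R) = G*(-3 + R/2) (m(G, R) = (1*G)*(-3 + R/2) = G*(-3 + R/2))
-1349*(285 - r) + m((-2)⁴, 22) = -1349*(285 - 1*(-300/161)) + (½)*(-2)⁴*(-6 + 22) = -1349*(285 + 300/161) + (½)*16*16 = -1349*46185/161 + 128 = -62303565/161 + 128 = -62282957/161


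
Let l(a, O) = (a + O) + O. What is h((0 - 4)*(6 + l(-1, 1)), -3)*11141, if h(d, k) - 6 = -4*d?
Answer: 1314638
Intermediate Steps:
l(a, O) = a + 2*O (l(a, O) = (O + a) + O = a + 2*O)
h(d, k) = 6 - 4*d
h((0 - 4)*(6 + l(-1, 1)), -3)*11141 = (6 - 4*(0 - 4)*(6 + (-1 + 2*1)))*11141 = (6 - (-16)*(6 + (-1 + 2)))*11141 = (6 - (-16)*(6 + 1))*11141 = (6 - (-16)*7)*11141 = (6 - 4*(-28))*11141 = (6 + 112)*11141 = 118*11141 = 1314638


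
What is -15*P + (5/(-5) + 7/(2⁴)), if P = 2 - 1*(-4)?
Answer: -1449/16 ≈ -90.563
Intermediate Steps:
P = 6 (P = 2 + 4 = 6)
-15*P + (5/(-5) + 7/(2⁴)) = -15*6 + (5/(-5) + 7/(2⁴)) = -90 + (5*(-⅕) + 7/16) = -90 + (-1 + 7*(1/16)) = -90 + (-1 + 7/16) = -90 - 9/16 = -1449/16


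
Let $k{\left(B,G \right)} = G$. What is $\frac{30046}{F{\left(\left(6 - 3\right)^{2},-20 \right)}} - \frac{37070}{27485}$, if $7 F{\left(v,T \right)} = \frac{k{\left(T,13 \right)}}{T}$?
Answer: $- \frac{23122897062}{71461} \approx -3.2357 \cdot 10^{5}$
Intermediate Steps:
$F{\left(v,T \right)} = \frac{13}{7 T}$ ($F{\left(v,T \right)} = \frac{13 \frac{1}{T}}{7} = \frac{13}{7 T}$)
$\frac{30046}{F{\left(\left(6 - 3\right)^{2},-20 \right)}} - \frac{37070}{27485} = \frac{30046}{\frac{13}{7} \frac{1}{-20}} - \frac{37070}{27485} = \frac{30046}{\frac{13}{7} \left(- \frac{1}{20}\right)} - \frac{7414}{5497} = \frac{30046}{- \frac{13}{140}} - \frac{7414}{5497} = 30046 \left(- \frac{140}{13}\right) - \frac{7414}{5497} = - \frac{4206440}{13} - \frac{7414}{5497} = - \frac{23122897062}{71461}$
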